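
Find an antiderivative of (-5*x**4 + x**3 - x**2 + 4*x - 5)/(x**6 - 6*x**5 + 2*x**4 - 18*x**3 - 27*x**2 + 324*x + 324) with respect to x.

-6281*log(x - 6)/7560 + 19*log(x - 3)/54 - 2*log(x + 1)/35 + 21*log(x + 2)/104 + 391*log(x**2 + 9)/2340 - 847*atan(x/3)/3510 + C

Factor the denominator: (x - 6)*(x - 3)*(x + 1)*(x + 2)*(x**2 + 9).
Partial-fraction decomposition: (391*x - 847)/(1170*(x**2 + 9)) + 21/(104*(x + 2)) - 2/(35*(x + 1)) + 19/(54*(x - 3)) - 6281/(7560*(x - 6)).
Integrate each term; A/(x−a) gives A·log|x−a|; the (Bx+D)/(x²+p²) term gives a log and an atan.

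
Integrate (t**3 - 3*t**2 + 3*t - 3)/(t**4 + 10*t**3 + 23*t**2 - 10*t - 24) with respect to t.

Factor the denominator: (t - 1)*(t + 1)*(t + 4)*(t + 6).
Partial-fraction decomposition: 69/(14*(t + 6)) - 127/(30*(t + 4)) + 1/(3*(t + 1)) - 1/(35*(t - 1)).
Integrate each term: A/(t−a) contributes A·log|t−a|.

-log(t - 1)/35 + log(t + 1)/3 - 127*log(t + 4)/30 + 69*log(t + 6)/14 + C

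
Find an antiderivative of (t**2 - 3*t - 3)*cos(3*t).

Use integration by parts with u = t**2 - 3*t - 3, dv = cos(3*t) dt, so v = sin(3*t)/3.
Apply parts 2 times (tabular method): alternate signs, differentiate u down to 0, integrate dv up.

t**2*sin(3*t)/3 - t*sin(3*t) + 2*t*cos(3*t)/9 - 29*sin(3*t)/27 - cos(3*t)/3 + C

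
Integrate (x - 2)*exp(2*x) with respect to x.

(2*x - 5)*exp(2*x)/4 + C

Use integration by parts with u = x - 2, dv = exp(2*x) dx, so v = exp(2*x)/2.
Apply parts 1 times (tabular method): alternate signs, differentiate u down to 0, integrate dv up.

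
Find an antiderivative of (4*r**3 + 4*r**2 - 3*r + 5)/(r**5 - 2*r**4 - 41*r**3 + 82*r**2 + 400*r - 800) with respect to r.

Factor the denominator: (r - 5)*(r - 4)*(r - 2)*(r + 4)*(r + 5).
Partial-fraction decomposition: -38/(63*(r + 5)) + 175/(432*(r + 4)) + 47/(252*(r - 2)) - 313/(144*(r - 4)) + 59/(27*(r - 5)).
Integrate each term: A/(r−a) contributes A·log|r−a|.

59*log(r - 5)/27 - 313*log(r - 4)/144 + 47*log(r - 2)/252 + 175*log(r + 4)/432 - 38*log(r + 5)/63 + C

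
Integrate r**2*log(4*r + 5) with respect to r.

r**3*log(4*r + 5)/3 - r**3/9 + 5*r**2/24 - 25*r/48 + 125*log(4*r + 5)/192 + C

Use integration by parts with u = log(4*r + 5), dv = r**2 dr.
Then du = 4/(4*r + 5) dr and v = r**3/3.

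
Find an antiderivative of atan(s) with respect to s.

Use integration by parts with u = arctan(s), dv = ds.
Then du = 1/(s**2 + 1) ds.

s*atan(s) - log(s**2 + 1)/2 + C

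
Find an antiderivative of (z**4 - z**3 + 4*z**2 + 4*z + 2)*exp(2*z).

Use integration by parts with u = z**4 - z**3 + 4*z**2 + 4*z + 2, dv = exp(2*z) dz, so v = exp(2*z)/2.
Apply parts 4 times (tabular method): alternate signs, differentiate u down to 0, integrate dv up.

(4*z**4 - 12*z**3 + 34*z**2 - 18*z + 17)*exp(2*z)/8 + C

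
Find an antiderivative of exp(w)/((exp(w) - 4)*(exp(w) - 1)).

Let u = e^w, du = e^w dw.
The integral becomes ∫ du/((u-4)(u-1)); decompose into partial fractions.

log(exp(w) - 4)/3 - log(exp(w) - 1)/3 + C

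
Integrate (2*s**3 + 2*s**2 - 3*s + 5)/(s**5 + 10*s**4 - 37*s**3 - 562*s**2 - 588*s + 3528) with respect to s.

Factor the denominator: (s - 7)*(s - 2)*(s + 6)**2*(s + 7).
Partial-fraction decomposition: -281/(63*(s + 7)) + 47627/(10816*(s + 6)) - 337/(104*(s + 6)**2) - 23/(2880*(s - 2)) + 384/(5915*(s - 7)).
Integrate each term; A/(s−a) gives A·log|s−a|; A/(s−a)² gives −A/(s−a).

384*log(s - 7)/5915 - 23*log(s - 2)/2880 + 47627*log(s + 6)/10816 - 281*log(s + 7)/63 + 337/(104*s + 624) + C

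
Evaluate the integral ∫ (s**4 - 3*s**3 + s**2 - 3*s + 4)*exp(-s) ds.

(-s**4 - s**3 - 4*s**2 - 5*s - 9)*exp(-s) + C

Use integration by parts with u = s**4 - 3*s**3 + s**2 - 3*s + 4, dv = exp(-s) ds, so v = -exp(-s).
Apply parts 4 times (tabular method): alternate signs, differentiate u down to 0, integrate dv up.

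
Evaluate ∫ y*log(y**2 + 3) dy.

y**2*log(y**2 + 3)/2 - y**2/2 + 3*log(y**2 + 3)/2 + C

Let u = y**2 + 3, so du = (2*y) dy.
The integral becomes (1/2)·∫ log(u) du; integrate by parts with u′=log(u), dv′=du.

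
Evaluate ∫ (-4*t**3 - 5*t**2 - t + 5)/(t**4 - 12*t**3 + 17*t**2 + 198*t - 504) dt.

-1619*log(t - 7)/44 + 209*log(t - 6)/6 - 151*log(t - 3)/84 - 37*log(t + 4)/154 + C

Factor the denominator: (t - 7)*(t - 6)*(t - 3)*(t + 4).
Partial-fraction decomposition: -37/(154*(t + 4)) - 151/(84*(t - 3)) + 209/(6*(t - 6)) - 1619/(44*(t - 7)).
Integrate each term: A/(t−a) contributes A·log|t−a|.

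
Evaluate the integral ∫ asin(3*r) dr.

r*asin(3*r) + sqrt(-9*r**2 + 1)/3 + C

Use integration by parts with u = arcsin(3*r), dv = dr.
Then du = 3/sqrt(-9*r**2 + 1) dr.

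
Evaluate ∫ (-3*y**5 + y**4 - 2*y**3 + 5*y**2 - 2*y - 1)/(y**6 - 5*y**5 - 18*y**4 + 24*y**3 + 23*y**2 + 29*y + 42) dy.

-12119*log(y - 7)/5000 + 27*log(y - 2)/125 + log(y + 1)/8 - 457*log(y + 3)/500 - log(y**2 + 1)/625 - 103*atan(y)/1250 + C

Factor the denominator: (y - 7)*(y - 2)*(y + 1)*(y + 3)*(y**2 + 1).
Partial-fraction decomposition: -(4*y + 103)/(1250*(y**2 + 1)) - 457/(500*(y + 3)) + 1/(8*(y + 1)) + 27/(125*(y - 2)) - 12119/(5000*(y - 7)).
Integrate each term; A/(y−a) gives A·log|y−a|; the (By+D)/(y²+p²) term gives a log and an atan.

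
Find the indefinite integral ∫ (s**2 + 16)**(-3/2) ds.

Substitute s = 4·tan(θ), so ds = 4·sec(θ)^2 dθ and the radical becomes sqrt(s**2 + 16) = 4·sec(θ) by the Pythagorean identity.
Integrate the resulting trig expression in θ, then back-substitute tan(θ) = s/4, sec(θ) = sqrt(s**2 + 16)/4 (absorbing any constant into C).

s/(16*sqrt(s**2 + 16)) + C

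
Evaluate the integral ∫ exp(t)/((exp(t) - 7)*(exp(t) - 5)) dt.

log(exp(t) - 7)/2 - log(exp(t) - 5)/2 + C

Let u = e^t, du = e^t dt.
The integral becomes ∫ du/((u-5)(u-7)); decompose into partial fractions.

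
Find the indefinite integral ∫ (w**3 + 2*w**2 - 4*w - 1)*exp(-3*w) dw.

(-3*w**3 - 9*w**2 + 6*w + 5)*exp(-3*w)/9 + C

Use integration by parts with u = w**3 + 2*w**2 - 4*w - 1, dv = exp(-3*w) dw, so v = -exp(-3*w)/3.
Apply parts 3 times (tabular method): alternate signs, differentiate u down to 0, integrate dv up.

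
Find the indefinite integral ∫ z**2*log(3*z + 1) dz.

Use integration by parts with u = log(3*z + 1), dv = z**2 dz.
Then du = 3/(3*z + 1) dz and v = z**3/3.

z**3*log(3*z + 1)/3 - z**3/9 + z**2/18 - z/27 + log(3*z + 1)/81 + C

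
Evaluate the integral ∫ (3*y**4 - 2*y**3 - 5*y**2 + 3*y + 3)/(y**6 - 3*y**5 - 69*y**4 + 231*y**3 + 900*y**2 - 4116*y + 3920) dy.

787*log(y - 7)/1575 - 575*log(y - 4)/1188 + 1931*log(y - 2)/18900 + 71*log(y + 5)/378 - 1271*log(y + 7)/4158 - 1/(30*y - 60) + C

Factor the denominator: (y - 7)*(y - 4)*(y - 2)**2*(y + 5)*(y + 7).
Partial-fraction decomposition: -1271/(4158*(y + 7)) + 71/(378*(y + 5)) + 1931/(18900*(y - 2)) + 1/(30*(y - 2)**2) - 575/(1188*(y - 4)) + 787/(1575*(y - 7)).
Integrate each term; A/(y−a) gives A·log|y−a|; A/(y−a)² gives −A/(y−a).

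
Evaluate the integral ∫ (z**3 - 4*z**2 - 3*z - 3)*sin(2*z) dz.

Use integration by parts with u = z**3 - 4*z**2 - 3*z - 3, dv = sin(2*z) dz, so v = -cos(2*z)/2.
Apply parts 3 times (tabular method): alternate signs, differentiate u down to 0, integrate dv up.

-z**3*cos(2*z)/2 + 3*z**2*sin(2*z)/4 + 2*z**2*cos(2*z) - 2*z*sin(2*z) + 9*z*cos(2*z)/4 - 9*sin(2*z)/8 + cos(2*z)/2 + C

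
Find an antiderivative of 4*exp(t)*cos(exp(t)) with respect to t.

4*sin(exp(t)) + C

Let u = exp(t), so du = (exp(t)) dt.
Rewriting, the integral becomes 4·∫ cos(u) du = 4·sin(u).
Substituting back, u = exp(t).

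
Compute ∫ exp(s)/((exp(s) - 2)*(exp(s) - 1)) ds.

Let u = e^s, du = e^s ds.
The integral becomes ∫ du/((u-1)(u-2)); decompose into partial fractions.

log(exp(s) - 2) - log(exp(s) - 1) + C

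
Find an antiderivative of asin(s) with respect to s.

s*asin(s) + sqrt(-s**2 + 1) + C

Use integration by parts with u = arcsin(s), dv = ds.
Then du = 1/sqrt(-s**2 + 1) ds.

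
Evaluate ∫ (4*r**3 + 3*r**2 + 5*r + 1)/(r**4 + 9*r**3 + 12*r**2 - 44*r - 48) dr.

Factor the denominator: (r - 2)*(r + 1)*(r + 4)*(r + 6).
Partial-fraction decomposition: 157/(16*(r + 6)) - 227/(36*(r + 4)) + 1/(9*(r + 1)) + 55/(144*(r - 2)).
Integrate each term: A/(r−a) contributes A·log|r−a|.

55*log(r - 2)/144 + log(r + 1)/9 - 227*log(r + 4)/36 + 157*log(r + 6)/16 + C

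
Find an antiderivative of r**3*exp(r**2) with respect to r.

(r**2 - 1)*exp(r**2)/2 + C

Let u = r², du = 2r dr; rewrite as (1/2)∫ u^1·exp(1u) du.
Now integrate by parts 1 time.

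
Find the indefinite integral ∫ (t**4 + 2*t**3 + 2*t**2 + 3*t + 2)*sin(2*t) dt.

-t**4*cos(2*t)/2 + t**3*sin(2*t) - t**3*cos(2*t) + 3*t**2*sin(2*t)/2 + t**2*cos(2*t)/2 - t*sin(2*t)/2 - 5*cos(2*t)/4 + C

Use integration by parts with u = t**4 + 2*t**3 + 2*t**2 + 3*t + 2, dv = sin(2*t) dt, so v = -cos(2*t)/2.
Apply parts 4 times (tabular method): alternate signs, differentiate u down to 0, integrate dv up.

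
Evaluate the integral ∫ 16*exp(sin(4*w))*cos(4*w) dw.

Let u = sin(4*w), so du = (4*cos(4*w)) dw.
Rewriting, the integral becomes 4·∫ e^u du = 4·e^u.
Substituting back, u = sin(4*w).

4*exp(sin(4*w)) + C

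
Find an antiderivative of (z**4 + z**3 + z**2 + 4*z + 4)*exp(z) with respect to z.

Use integration by parts with u = z**4 + z**3 + z**2 + 4*z + 4, dv = exp(z) dz, so v = exp(z).
Apply parts 4 times (tabular method): alternate signs, differentiate u down to 0, integrate dv up.

(z**4 - 3*z**3 + 10*z**2 - 16*z + 20)*exp(z) + C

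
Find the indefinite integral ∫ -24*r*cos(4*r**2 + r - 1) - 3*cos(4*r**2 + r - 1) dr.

Let u = 4*r**2 + r - 1, so du = (8*r + 1) dr.
Rewriting, the integral becomes -3·∫ cos(u) du = -3·sin(u).
Substituting back, u = 4*r**2 + r - 1.

-3*sin(4*r**2 + r - 1) + C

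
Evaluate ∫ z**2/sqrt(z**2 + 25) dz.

z*sqrt(z**2 + 25)/2 - 25*log(z + sqrt(z**2 + 25))/2 + C

Substitute z = 5·tan(θ), so dz = 5·sec(θ)^2 dθ and the radical becomes sqrt(z**2 + 25) = 5·sec(θ) by the Pythagorean identity.
Integrate the resulting trig expression in θ, then back-substitute tan(θ) = z/5, sec(θ) = sqrt(z**2 + 25)/5 (absorbing any constant into C).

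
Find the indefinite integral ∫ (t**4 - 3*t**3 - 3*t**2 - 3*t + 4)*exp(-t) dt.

Use integration by parts with u = t**4 - 3*t**3 - 3*t**2 - 3*t + 4, dv = exp(-t) dt, so v = -exp(-t).
Apply parts 4 times (tabular method): alternate signs, differentiate u down to 0, integrate dv up.

(-t**4 - t**3 + 3*t - 1)*exp(-t) + C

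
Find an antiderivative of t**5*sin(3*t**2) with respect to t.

Let u = t², du = 2t dt; rewrite as (1/2)∫ u^2·sin(3u) du.
Now integrate by parts 2 times.

-t**4*cos(3*t**2)/6 + t**2*sin(3*t**2)/9 + cos(3*t**2)/27 + C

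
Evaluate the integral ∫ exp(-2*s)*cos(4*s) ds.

Let I denote the integral. Integrate by parts with u = cos(4*s), dv = exp(-2*s) ds, so v = -exp(-2*s)/2: I = -exp(-2*s)*cos(4*s)/2 − 2·∫ exp(-2*s)*sin(4*s) ds.
Apply parts again with u = sin(4*s), dv = exp(-2*s) ds: ∫ exp(-2*s)*sin(4*s) ds = -exp(-2*s)*sin(4*s)/2 + 2·I. Substituting back brings back I: I = exp(-2*s)*sin(4*s) - exp(-2*s)*cos(4*s)/2 − 4·I.
Solving for I: (1 + 4)·I equals the remaining terms, so I = (1/5)·(exp(-2*s)*sin(4*s) - exp(-2*s)*cos(4*s)/2).

exp(-2*s)*sin(4*s)/5 - exp(-2*s)*cos(4*s)/10 + C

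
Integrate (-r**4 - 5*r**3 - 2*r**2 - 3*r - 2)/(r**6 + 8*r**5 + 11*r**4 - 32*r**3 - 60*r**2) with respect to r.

Factor the denominator: r**2*(r - 2)*(r + 2)*(r + 3)*(r + 5).
Partial-fraction decomposition: 37/(1050*(r + 5)) + 43/(90*(r + 3)) - 5/(12*(r + 2)) - 9/(70*(r - 2)) + 29/(900*r) + 1/(30*r**2).
Integrate each term; A/(r−a) gives A·log|r−a|; A/(r−a)² gives −A/(r−a).

29*log(r)/900 - 9*log(r - 2)/70 - 5*log(r + 2)/12 + 43*log(r + 3)/90 + 37*log(r + 5)/1050 - 1/(30*r) + C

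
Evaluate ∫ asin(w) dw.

w*asin(w) + sqrt(-w**2 + 1) + C

Use integration by parts with u = arcsin(w), dv = dw.
Then du = 1/sqrt(-w**2 + 1) dw.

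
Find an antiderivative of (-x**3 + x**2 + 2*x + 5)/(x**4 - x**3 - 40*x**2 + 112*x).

5*log(x)/112 - 1147*log(x - 4)/1936 - 383*log(x + 7)/847 + 35/(44*x - 176) + C

Factor the denominator: x*(x - 4)**2*(x + 7).
Partial-fraction decomposition: -383/(847*(x + 7)) - 1147/(1936*(x - 4)) - 35/(44*(x - 4)**2) + 5/(112*x).
Integrate each term; A/(x−a) gives A·log|x−a|; A/(x−a)² gives −A/(x−a).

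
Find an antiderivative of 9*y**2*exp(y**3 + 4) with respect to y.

Let u = y**3 + 4, so du = (3*y**2) dy.
Rewriting, the integral becomes 3·∫ e^u du = 3·e^u.
Substituting back, u = y**3 + 4.

3*exp(y**3 + 4) + C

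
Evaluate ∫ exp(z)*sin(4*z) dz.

Let I denote the integral. Integrate by parts with u = sin(4*z), dv = exp(z) dz, so v = exp(z): I = exp(z)*sin(4*z) − 4·∫ exp(z)*cos(4*z) dz.
Apply parts again with u = cos(4*z), dv = exp(z) dz: ∫ exp(z)*cos(4*z) dz = exp(z)*cos(4*z) + 4·I. Substituting back brings back I: I = exp(z)*sin(4*z) - 4*exp(z)*cos(4*z) − 16·I.
Solving for I: (1 + 16)·I equals the remaining terms, so I = (1/17)·(exp(z)*sin(4*z) - 4*exp(z)*cos(4*z)).

exp(z)*sin(4*z)/17 - 4*exp(z)*cos(4*z)/17 + C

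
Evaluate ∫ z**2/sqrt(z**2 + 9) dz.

z*sqrt(z**2 + 9)/2 - 9*log(z + sqrt(z**2 + 9))/2 + C

Substitute z = 3·tan(θ), so dz = 3·sec(θ)^2 dθ and the radical becomes sqrt(z**2 + 9) = 3·sec(θ) by the Pythagorean identity.
Integrate the resulting trig expression in θ, then back-substitute tan(θ) = z/3, sec(θ) = sqrt(z**2 + 9)/3 (absorbing any constant into C).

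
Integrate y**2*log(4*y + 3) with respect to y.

Use integration by parts with u = log(4*y + 3), dv = y**2 dy.
Then du = 4/(4*y + 3) dy and v = y**3/3.

y**3*log(4*y + 3)/3 - y**3/9 + y**2/8 - 3*y/16 + 9*log(4*y + 3)/64 + C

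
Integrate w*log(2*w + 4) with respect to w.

Use integration by parts with u = log(2*w + 4), dv = w dw.
Then du = 2/(2*w + 4) dw and v = w**2/2.

w**2*log(2*w + 4)/2 - w**2/4 + w - 2*log(w + 2) + C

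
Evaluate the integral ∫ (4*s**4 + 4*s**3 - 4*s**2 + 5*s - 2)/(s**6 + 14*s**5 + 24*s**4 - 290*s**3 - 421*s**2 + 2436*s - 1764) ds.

409*log(s - 3)/1800 - 11*log(s - 2)/81 + log(s - 1)/128 - 74*log(s + 6)/9 + 2105479*log(s + 7)/259200 - 7999/(720*s + 5040) + C

Factor the denominator: (s - 3)*(s - 2)*(s - 1)*(s + 6)*(s + 7)**2.
Partial-fraction decomposition: 2105479/(259200*(s + 7)) + 7999/(720*(s + 7)**2) - 74/(9*(s + 6)) + 1/(128*(s - 1)) - 11/(81*(s - 2)) + 409/(1800*(s - 3)).
Integrate each term; A/(s−a) gives A·log|s−a|; A/(s−a)² gives −A/(s−a).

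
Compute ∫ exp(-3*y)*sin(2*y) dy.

Let I denote the integral. Integrate by parts with u = sin(2*y), dv = exp(-3*y) dy, so v = -exp(-3*y)/3: I = -exp(-3*y)*sin(2*y)/3 + (2/3)·∫ exp(-3*y)*cos(2*y) dy.
Apply parts again with u = cos(2*y), dv = exp(-3*y) dy: ∫ exp(-3*y)*cos(2*y) dy = -exp(-3*y)*cos(2*y)/3 − (2/3)·I. Substituting back brings back I: I = -exp(-3*y)*sin(2*y)/3 - 2*exp(-3*y)*cos(2*y)/9 − (4/9)·I.
Solving for I: (1 + 4/9)·I equals the remaining terms, so I = (9/13)·(-exp(-3*y)*sin(2*y)/3 - 2*exp(-3*y)*cos(2*y)/9).

-3*exp(-3*y)*sin(2*y)/13 - 2*exp(-3*y)*cos(2*y)/13 + C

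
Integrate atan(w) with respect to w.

w*atan(w) - log(w**2 + 1)/2 + C

Use integration by parts with u = arctan(w), dv = dw.
Then du = 1/(w**2 + 1) dw.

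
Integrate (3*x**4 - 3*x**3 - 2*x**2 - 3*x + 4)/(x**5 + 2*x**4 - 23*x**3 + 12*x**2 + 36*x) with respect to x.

Factor the denominator: x*(x - 3)*(x - 2)*(x + 1)*(x + 6).
Partial-fraction decomposition: 2243/(1080*(x + 6)) - 11/(60*(x + 1)) - 7/(24*(x - 2)) + 139/(108*(x - 3)) + 1/(9*x).
Integrate each term: A/(x−a) contributes A·log|x−a|.

log(x)/9 + 139*log(x - 3)/108 - 7*log(x - 2)/24 - 11*log(x + 1)/60 + 2243*log(x + 6)/1080 + C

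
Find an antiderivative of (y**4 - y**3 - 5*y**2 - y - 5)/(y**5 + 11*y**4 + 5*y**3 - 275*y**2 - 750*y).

log(y)/150 + 73*log(y - 5)/1100 - 1927*log(y + 5)/100 + 1333*log(y + 6)/66 - 25/(2*y + 10) + C

Factor the denominator: y*(y - 5)*(y + 5)**2*(y + 6).
Partial-fraction decomposition: 1333/(66*(y + 6)) - 1927/(100*(y + 5)) + 25/(2*(y + 5)**2) + 73/(1100*(y - 5)) + 1/(150*y).
Integrate each term; A/(y−a) gives A·log|y−a|; A/(y−a)² gives −A/(y−a).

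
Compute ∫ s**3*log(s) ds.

s**4*log(s)/4 - s**4/16 + C

Use integration by parts with u = log(s), dv = s**3 ds.
Then du = 1/s ds and v = s**4/4.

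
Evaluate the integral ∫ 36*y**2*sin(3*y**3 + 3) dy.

-4*cos(3*y**3 + 3) + C

Let u = 3*y**3 + 3, so du = (9*y**2) dy.
Rewriting, the integral becomes 4·∫ sin(u) du = 4·-cos(u).
Substituting back, u = 3*y**3 + 3.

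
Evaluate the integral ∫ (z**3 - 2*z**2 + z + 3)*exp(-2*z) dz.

(-4*z**3 + 2*z**2 - 2*z - 13)*exp(-2*z)/8 + C

Use integration by parts with u = z**3 - 2*z**2 + z + 3, dv = exp(-2*z) dz, so v = -exp(-2*z)/2.
Apply parts 3 times (tabular method): alternate signs, differentiate u down to 0, integrate dv up.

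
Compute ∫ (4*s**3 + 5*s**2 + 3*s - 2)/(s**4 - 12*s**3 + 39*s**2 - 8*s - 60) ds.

265*log(s - 6)/7 - 319*log(s - 5)/9 + 14*log(s - 2)/9 + 2*log(s + 1)/63 + C

Factor the denominator: (s - 6)*(s - 5)*(s - 2)*(s + 1).
Partial-fraction decomposition: 2/(63*(s + 1)) + 14/(9*(s - 2)) - 319/(9*(s - 5)) + 265/(7*(s - 6)).
Integrate each term: A/(s−a) contributes A·log|s−a|.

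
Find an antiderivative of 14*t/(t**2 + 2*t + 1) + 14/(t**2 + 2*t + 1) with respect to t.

7*log(t**2 + 2*t + 1) + C

Let u = t**2 + 2*t + 1, so du = (2*t + 2) dt.
Rewriting, the integral becomes 7·∫ 1/u du = 7·log(u).
Substituting back, u = t**2 + 2*t + 1.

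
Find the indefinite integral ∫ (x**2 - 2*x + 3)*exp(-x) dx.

(-x**2 - 3)*exp(-x) + C

Use integration by parts with u = x**2 - 2*x + 3, dv = exp(-x) dx, so v = -exp(-x).
Apply parts 2 times (tabular method): alternate signs, differentiate u down to 0, integrate dv up.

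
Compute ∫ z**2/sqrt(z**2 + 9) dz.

z*sqrt(z**2 + 9)/2 - 9*log(z + sqrt(z**2 + 9))/2 + C

Substitute z = 3·tan(θ), so dz = 3·sec(θ)^2 dθ and the radical becomes sqrt(z**2 + 9) = 3·sec(θ) by the Pythagorean identity.
Integrate the resulting trig expression in θ, then back-substitute tan(θ) = z/3, sec(θ) = sqrt(z**2 + 9)/3 (absorbing any constant into C).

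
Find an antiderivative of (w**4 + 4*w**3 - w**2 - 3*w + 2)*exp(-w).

Use integration by parts with u = w**4 + 4*w**3 - w**2 - 3*w + 2, dv = exp(-w) dw, so v = -exp(-w).
Apply parts 4 times (tabular method): alternate signs, differentiate u down to 0, integrate dv up.

(-w**4 - 8*w**3 - 23*w**2 - 43*w - 45)*exp(-w) + C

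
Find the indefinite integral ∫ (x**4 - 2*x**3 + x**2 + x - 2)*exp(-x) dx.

Use integration by parts with u = x**4 - 2*x**3 + x**2 + x - 2, dv = exp(-x) dx, so v = -exp(-x).
Apply parts 4 times (tabular method): alternate signs, differentiate u down to 0, integrate dv up.

(-x**4 - 2*x**3 - 7*x**2 - 15*x - 13)*exp(-x) + C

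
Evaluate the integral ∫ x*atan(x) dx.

Use integration by parts with u = arctan(x), dv = x dx.
Then du = 1/(x**2 + 1) dx.

x**2*atan(x)/2 - x/2 + atan(x)/2 + C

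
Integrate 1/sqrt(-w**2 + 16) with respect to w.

Substitute w = 4·sin(θ), so dw = 4·cos(θ) dθ and the radical becomes sqrt(-w**2 + 16) = 4·cos(θ) by the Pythagorean identity.
Integrate the resulting trig expression in θ, then back-substitute θ = asin(w/4), sin(θ) = w/4, cos(θ) = sqrt(-w**2 + 16)/4 (absorbing any constant into C).

asin(w/4) + C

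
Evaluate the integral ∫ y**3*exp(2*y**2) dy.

Let u = y², du = 2y dy; rewrite as (1/2)∫ u^1·exp(2u) du.
Now integrate by parts 1 time.

(2*y**2 - 1)*exp(2*y**2)/8 + C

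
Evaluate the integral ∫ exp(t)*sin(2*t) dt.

Let I denote the integral. Integrate by parts with u = sin(2*t), dv = exp(t) dt, so v = exp(t): I = exp(t)*sin(2*t) − 2·∫ exp(t)*cos(2*t) dt.
Apply parts again with u = cos(2*t), dv = exp(t) dt: ∫ exp(t)*cos(2*t) dt = exp(t)*cos(2*t) + 2·I. Substituting back brings back I: I = exp(t)*sin(2*t) - 2*exp(t)*cos(2*t) − 4·I.
Solving for I: (1 + 4)·I equals the remaining terms, so I = (1/5)·(exp(t)*sin(2*t) - 2*exp(t)*cos(2*t)).

exp(t)*sin(2*t)/5 - 2*exp(t)*cos(2*t)/5 + C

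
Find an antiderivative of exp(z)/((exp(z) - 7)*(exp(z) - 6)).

Let u = e^z, du = e^z dz.
The integral becomes ∫ du/((u-7)(u-6)); decompose into partial fractions.

log(exp(z) - 7) - log(exp(z) - 6) + C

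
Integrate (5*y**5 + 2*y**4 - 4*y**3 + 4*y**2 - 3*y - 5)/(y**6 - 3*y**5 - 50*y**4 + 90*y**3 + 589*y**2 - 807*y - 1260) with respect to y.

87635*log(y - 7)/16896 - 101259*log(y - 3)/50176 - log(y + 1)/512 - 1427*log(y + 4)/539 + 13765*log(y + 5)/3072 + 1291/(896*y - 2688) + C

Factor the denominator: (y - 7)*(y - 3)**2*(y + 1)*(y + 4)*(y + 5).
Partial-fraction decomposition: 13765/(3072*(y + 5)) - 1427/(539*(y + 4)) - 1/(512*(y + 1)) - 101259/(50176*(y - 3)) - 1291/(896*(y - 3)**2) + 87635/(16896*(y - 7)).
Integrate each term; A/(y−a) gives A·log|y−a|; A/(y−a)² gives −A/(y−a).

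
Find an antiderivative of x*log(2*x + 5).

x**2*log(2*x + 5)/2 - x**2/4 + 5*x/4 - 25*log(2*x + 5)/8 + C

Use integration by parts with u = log(2*x + 5), dv = x dx.
Then du = 2/(2*x + 5) dx and v = x**2/2.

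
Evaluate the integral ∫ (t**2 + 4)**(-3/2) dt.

t/(4*sqrt(t**2 + 4)) + C

Substitute t = 2·tan(θ), so dt = 2·sec(θ)^2 dθ and the radical becomes sqrt(t**2 + 4) = 2·sec(θ) by the Pythagorean identity.
Integrate the resulting trig expression in θ, then back-substitute tan(θ) = t/2, sec(θ) = sqrt(t**2 + 4)/2 (absorbing any constant into C).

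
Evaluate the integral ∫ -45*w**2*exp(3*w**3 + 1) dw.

Let u = 3*w**3 + 1, so du = (9*w**2) dw.
Rewriting, the integral becomes -5·∫ e^u du = -5·e^u.
Substituting back, u = 3*w**3 + 1.

-5*exp(3*w**3 + 1) + C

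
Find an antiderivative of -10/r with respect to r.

-10*log(r) - 10*log(2) + C

Let u = 4*r**2, so du = (8*r) dr.
Rewriting, the integral becomes -5·∫ 1/u du = -5·log(u).
Substituting back, u = 4*r**2.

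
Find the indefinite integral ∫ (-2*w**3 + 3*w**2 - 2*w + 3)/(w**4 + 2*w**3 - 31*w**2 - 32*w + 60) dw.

Factor the denominator: (w - 5)*(w - 1)*(w + 2)*(w + 6).
Partial-fraction decomposition: -555/(308*(w + 6)) + 5/(12*(w + 2)) - 1/(42*(w - 1)) - 13/(22*(w - 5)).
Integrate each term: A/(w−a) contributes A·log|w−a|.

-13*log(w - 5)/22 - log(w - 1)/42 + 5*log(w + 2)/12 - 555*log(w + 6)/308 + C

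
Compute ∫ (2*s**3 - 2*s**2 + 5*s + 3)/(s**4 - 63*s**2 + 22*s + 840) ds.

Factor the denominator: (s - 6)*(s - 5)*(s + 4)*(s + 7).
Partial-fraction decomposition: 68/(39*(s + 7)) - 59/(90*(s + 4)) - 19/(9*(s - 5)) + 393/(130*(s - 6)).
Integrate each term: A/(s−a) contributes A·log|s−a|.

393*log(s - 6)/130 - 19*log(s - 5)/9 - 59*log(s + 4)/90 + 68*log(s + 7)/39 + C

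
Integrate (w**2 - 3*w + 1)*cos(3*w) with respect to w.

Use integration by parts with u = w**2 - 3*w + 1, dv = cos(3*w) dw, so v = sin(3*w)/3.
Apply parts 2 times (tabular method): alternate signs, differentiate u down to 0, integrate dv up.

w**2*sin(3*w)/3 - w*sin(3*w) + 2*w*cos(3*w)/9 + 7*sin(3*w)/27 - cos(3*w)/3 + C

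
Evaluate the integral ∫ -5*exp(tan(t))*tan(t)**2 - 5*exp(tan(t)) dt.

-5*exp(tan(t)) + C

Let u = tan(t), so du = (tan(t)**2 + 1) dt.
Rewriting, the integral becomes -5·∫ e^u du = -5·e^u.
Substituting back, u = tan(t).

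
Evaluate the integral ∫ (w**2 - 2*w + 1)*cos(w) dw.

Use integration by parts with u = w**2 - 2*w + 1, dv = cos(w) dw, so v = sin(w).
Apply parts 2 times (tabular method): alternate signs, differentiate u down to 0, integrate dv up.

w**2*sin(w) - 2*w*sin(w) + 2*w*cos(w) - sin(w) - 2*cos(w) + C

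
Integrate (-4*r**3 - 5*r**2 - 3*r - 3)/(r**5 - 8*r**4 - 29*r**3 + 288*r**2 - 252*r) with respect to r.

log(r)/84 - 547*log(r - 7)/182 + 71*log(r - 6)/24 - log(r - 1)/14 + 233*log(r + 6)/2184 + C

Factor the denominator: r*(r - 7)*(r - 6)*(r - 1)*(r + 6).
Partial-fraction decomposition: 233/(2184*(r + 6)) - 1/(14*(r - 1)) + 71/(24*(r - 6)) - 547/(182*(r - 7)) + 1/(84*r).
Integrate each term: A/(r−a) contributes A·log|r−a|.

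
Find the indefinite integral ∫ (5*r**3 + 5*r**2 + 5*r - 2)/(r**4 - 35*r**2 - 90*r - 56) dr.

Factor the denominator: (r - 7)*(r + 1)*(r + 2)*(r + 4).
Partial-fraction decomposition: 131/(33*(r + 4)) - 16/(9*(r + 2)) + 7/(24*(r + 1)) + 1993/(792*(r - 7)).
Integrate each term: A/(r−a) contributes A·log|r−a|.

1993*log(r - 7)/792 + 7*log(r + 1)/24 - 16*log(r + 2)/9 + 131*log(r + 4)/33 + C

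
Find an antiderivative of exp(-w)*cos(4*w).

Let I denote the integral. Integrate by parts with u = cos(4*w), dv = exp(-w) dw, so v = -exp(-w): I = -exp(-w)*cos(4*w) − 4·∫ exp(-w)*sin(4*w) dw.
Apply parts again with u = sin(4*w), dv = exp(-w) dw: ∫ exp(-w)*sin(4*w) dw = -exp(-w)*sin(4*w) + 4·I. Substituting back brings back I: I = 4*exp(-w)*sin(4*w) - exp(-w)*cos(4*w) − 16·I.
Solving for I: (1 + 16)·I equals the remaining terms, so I = (1/17)·(4*exp(-w)*sin(4*w) - exp(-w)*cos(4*w)).

4*exp(-w)*sin(4*w)/17 - exp(-w)*cos(4*w)/17 + C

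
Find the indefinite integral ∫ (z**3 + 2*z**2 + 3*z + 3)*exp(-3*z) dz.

(-3*z**3 - 9*z**2 - 15*z - 14)*exp(-3*z)/9 + C

Use integration by parts with u = z**3 + 2*z**2 + 3*z + 3, dv = exp(-3*z) dz, so v = -exp(-3*z)/3.
Apply parts 3 times (tabular method): alternate signs, differentiate u down to 0, integrate dv up.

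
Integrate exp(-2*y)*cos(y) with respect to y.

exp(-2*y)*sin(y)/5 - 2*exp(-2*y)*cos(y)/5 + C

Let I denote the integral. Integrate by parts with u = cos(y), dv = exp(-2*y) dy, so v = -exp(-2*y)/2: I = -exp(-2*y)*cos(y)/2 − (1/2)·∫ exp(-2*y)*sin(y) dy.
Apply parts again with u = sin(y), dv = exp(-2*y) dy: ∫ exp(-2*y)*sin(y) dy = -exp(-2*y)*sin(y)/2 + (1/2)·I. Substituting back brings back I: I = exp(-2*y)*sin(y)/4 - exp(-2*y)*cos(y)/2 − (1/4)·I.
Solving for I: (1 + 1/4)·I equals the remaining terms, so I = (4/5)·(exp(-2*y)*sin(y)/4 - exp(-2*y)*cos(y)/2).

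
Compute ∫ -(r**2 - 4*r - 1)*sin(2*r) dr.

Use integration by parts with u = r**2 - 4*r - 1, dv = -sin(2*r) dr, so v = cos(2*r)/2.
Apply parts 2 times (tabular method): alternate signs, differentiate u down to 0, integrate dv up.

r**2*cos(2*r)/2 - r*sin(2*r)/2 - 2*r*cos(2*r) + sin(2*r) - 3*cos(2*r)/4 + C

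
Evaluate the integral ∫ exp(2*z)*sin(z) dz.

Let I denote the integral. Integrate by parts with u = sin(z), dv = exp(2*z) dz, so v = exp(2*z)/2: I = exp(2*z)*sin(z)/2 − (1/2)·∫ exp(2*z)*cos(z) dz.
Apply parts again with u = cos(z), dv = exp(2*z) dz: ∫ exp(2*z)*cos(z) dz = exp(2*z)*cos(z)/2 + (1/2)·I. Substituting back brings back I: I = exp(2*z)*sin(z)/2 - exp(2*z)*cos(z)/4 − (1/4)·I.
Solving for I: (1 + 1/4)·I equals the remaining terms, so I = (4/5)·(exp(2*z)*sin(z)/2 - exp(2*z)*cos(z)/4).

2*exp(2*z)*sin(z)/5 - exp(2*z)*cos(z)/5 + C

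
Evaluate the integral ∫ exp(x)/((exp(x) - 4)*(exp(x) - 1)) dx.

Let u = e^x, du = e^x dx.
The integral becomes ∫ du/((u-1)(u-4)); decompose into partial fractions.

log(exp(x) - 4)/3 - log(exp(x) - 1)/3 + C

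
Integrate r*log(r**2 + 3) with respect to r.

r**2*log(r**2 + 3)/2 - r**2/2 + 3*log(r**2 + 3)/2 + C

Let u = r**2 + 3, so du = (2*r) dr.
The integral becomes (1/2)·∫ log(u) du; integrate by parts with u′=log(u), dv′=du.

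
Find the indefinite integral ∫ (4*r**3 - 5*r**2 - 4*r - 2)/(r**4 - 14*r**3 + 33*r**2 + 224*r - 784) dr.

1604*log(r - 7)/1089 + 79*log(r - 4)/36 + 161*log(r + 4)/484 - 1097/(33*r - 231) + C

Factor the denominator: (r - 7)**2*(r - 4)*(r + 4).
Partial-fraction decomposition: 161/(484*(r + 4)) + 79/(36*(r - 4)) + 1604/(1089*(r - 7)) + 1097/(33*(r - 7)**2).
Integrate each term; A/(r−a) gives A·log|r−a|; A/(r−a)² gives −A/(r−a).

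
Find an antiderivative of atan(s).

s*atan(s) - log(s**2 + 1)/2 + C

Use integration by parts with u = arctan(s), dv = ds.
Then du = 1/(s**2 + 1) ds.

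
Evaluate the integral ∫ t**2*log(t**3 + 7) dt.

Let u = t**3 + 7, so du = (3*t**2) dt.
The integral becomes (1/3)·∫ log(u) du; integrate by parts with u′=log(u), dv′=du.

t**3*log(t**3 + 7)/3 - t**3/3 + 7*log(t**3 + 7)/3 + C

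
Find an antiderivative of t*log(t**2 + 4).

t**2*log(t**2 + 4)/2 - t**2/2 + 2*log(t**2 + 4) + C

Let u = t**2 + 4, so du = (2*t) dt.
The integral becomes (1/2)·∫ log(u) du; integrate by parts with u′=log(u), dv′=du.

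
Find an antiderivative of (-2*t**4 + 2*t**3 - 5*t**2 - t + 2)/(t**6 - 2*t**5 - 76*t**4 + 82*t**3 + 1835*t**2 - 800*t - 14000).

Factor the denominator: (t - 7)*(t - 5)*(t - 4)*(t + 4)*(t + 5)**2.
Partial-fraction decomposition: -80587/(97200*(t + 5)) - 809/(540*(t + 5)**2) + 119/(132*(t + 4)) - 233/(972*(t - 4)) + 47/(75*(t - 5)) - 2183/(4752*(t - 7)).
Integrate each term; A/(t−a) gives A·log|t−a|; A/(t−a)² gives −A/(t−a).

-2183*log(t - 7)/4752 + 47*log(t - 5)/75 - 233*log(t - 4)/972 + 119*log(t + 4)/132 - 80587*log(t + 5)/97200 + 809/(540*t + 2700) + C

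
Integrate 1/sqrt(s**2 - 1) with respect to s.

Substitute s = sec(θ), so ds = sec(θ)*tan(θ) dθ and the radical becomes sqrt(s**2 - 1) = tan(θ) by the Pythagorean identity.
Integrate the resulting trig expression in θ, then back-substitute sec(θ) = s, tan(θ) = sqrt(s**2 - 1) (absorbing any constant into C).

log(s + sqrt(s**2 - 1)) + C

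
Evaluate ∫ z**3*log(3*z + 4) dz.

Use integration by parts with u = log(3*z + 4), dv = z**3 dz.
Then du = 3/(3*z + 4) dz and v = z**4/4.

z**4*log(3*z + 4)/4 - z**4/16 + z**3/9 - 2*z**2/9 + 16*z/27 - 64*log(3*z + 4)/81 + C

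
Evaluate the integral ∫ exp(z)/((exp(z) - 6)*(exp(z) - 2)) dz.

Let u = e^z, du = e^z dz.
The integral becomes ∫ du/((u-2)(u-6)); decompose into partial fractions.

log(exp(z) - 6)/4 - log(exp(z) - 2)/4 + C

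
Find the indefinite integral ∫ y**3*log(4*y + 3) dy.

y**4*log(4*y + 3)/4 - y**4/16 + y**3/16 - 9*y**2/128 + 27*y/256 - 81*log(4*y + 3)/1024 + C

Use integration by parts with u = log(4*y + 3), dv = y**3 dy.
Then du = 4/(4*y + 3) dy and v = y**4/4.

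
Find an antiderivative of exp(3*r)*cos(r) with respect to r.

Let I denote the integral. Integrate by parts with u = cos(r), dv = exp(3*r) dr, so v = exp(3*r)/3: I = exp(3*r)*cos(r)/3 + (1/3)·∫ exp(3*r)*sin(r) dr.
Apply parts again with u = sin(r), dv = exp(3*r) dr: ∫ exp(3*r)*sin(r) dr = exp(3*r)*sin(r)/3 − (1/3)·I. Substituting back brings back I: I = exp(3*r)*sin(r)/9 + exp(3*r)*cos(r)/3 − (1/9)·I.
Solving for I: (1 + 1/9)·I equals the remaining terms, so I = (9/10)·(exp(3*r)*sin(r)/9 + exp(3*r)*cos(r)/3).

exp(3*r)*sin(r)/10 + 3*exp(3*r)*cos(r)/10 + C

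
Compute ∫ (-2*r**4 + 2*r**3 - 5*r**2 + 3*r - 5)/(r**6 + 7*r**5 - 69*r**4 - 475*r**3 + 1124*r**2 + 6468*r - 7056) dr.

-4345*log(r - 7)/42588 + 457*log(r - 4)/9900 - log(r - 1)/1008 - 546269*log(r + 6)/118300 + 5759*log(r + 7)/1232 - 461/(130*r + 780) + C

Factor the denominator: (r - 7)*(r - 4)*(r - 1)*(r + 6)**2*(r + 7).
Partial-fraction decomposition: 5759/(1232*(r + 7)) - 546269/(118300*(r + 6)) + 461/(130*(r + 6)**2) - 1/(1008*(r - 1)) + 457/(9900*(r - 4)) - 4345/(42588*(r - 7)).
Integrate each term; A/(r−a) gives A·log|r−a|; A/(r−a)² gives −A/(r−a).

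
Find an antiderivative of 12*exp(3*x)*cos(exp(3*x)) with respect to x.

Let u = exp(3*x), so du = (3*exp(3*x)) dx.
Rewriting, the integral becomes 4·∫ cos(u) du = 4·sin(u).
Substituting back, u = exp(3*x).

4*sin(exp(3*x)) + C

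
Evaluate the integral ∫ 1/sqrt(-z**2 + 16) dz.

Substitute z = 4·sin(θ), so dz = 4·cos(θ) dθ and the radical becomes sqrt(-z**2 + 16) = 4·cos(θ) by the Pythagorean identity.
Integrate the resulting trig expression in θ, then back-substitute θ = asin(z/4), sin(θ) = z/4, cos(θ) = sqrt(-z**2 + 16)/4 (absorbing any constant into C).

asin(z/4) + C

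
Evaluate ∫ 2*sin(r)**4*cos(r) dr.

2*sin(r)**5/5 + C

Let u = sin(r), so du = (cos(r)) dr.
Rewriting, the integral becomes 2·∫ u^4 du = 2·u^5/5.
Substituting back, u = sin(r).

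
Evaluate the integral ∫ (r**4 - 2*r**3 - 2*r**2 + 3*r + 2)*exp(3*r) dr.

Use integration by parts with u = r**4 - 2*r**3 - 2*r**2 + 3*r + 2, dv = exp(3*r) dr, so v = exp(3*r)/3.
Apply parts 4 times (tabular method): alternate signs, differentiate u down to 0, integrate dv up.

(27*r**4 - 90*r**3 + 36*r**2 + 57*r + 35)*exp(3*r)/81 + C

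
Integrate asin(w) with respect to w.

Use integration by parts with u = arcsin(w), dv = dw.
Then du = 1/sqrt(-w**2 + 1) dw.

w*asin(w) + sqrt(-w**2 + 1) + C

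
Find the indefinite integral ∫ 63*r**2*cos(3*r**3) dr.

7*sin(3*r**3) + C

Let u = 3*r**3, so du = (9*r**2) dr.
Rewriting, the integral becomes 7·∫ cos(u) du = 7·sin(u).
Substituting back, u = 3*r**3.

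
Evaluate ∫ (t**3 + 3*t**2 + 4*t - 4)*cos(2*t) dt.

Use integration by parts with u = t**3 + 3*t**2 + 4*t - 4, dv = cos(2*t) dt, so v = sin(2*t)/2.
Apply parts 3 times (tabular method): alternate signs, differentiate u down to 0, integrate dv up.

t**3*sin(2*t)/2 + 3*t**2*sin(2*t)/2 + 3*t**2*cos(2*t)/4 + 5*t*sin(2*t)/4 + 3*t*cos(2*t)/2 - 11*sin(2*t)/4 + 5*cos(2*t)/8 + C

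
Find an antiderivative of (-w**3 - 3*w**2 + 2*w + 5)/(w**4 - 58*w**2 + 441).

-471*log(w - 7)/560 + 43*log(w - 3)/240 - log(w + 3)/240 - 187*log(w + 7)/560 + C

Factor the denominator: (w - 7)*(w - 3)*(w + 3)*(w + 7).
Partial-fraction decomposition: -187/(560*(w + 7)) - 1/(240*(w + 3)) + 43/(240*(w - 3)) - 471/(560*(w - 7)).
Integrate each term: A/(w−a) contributes A·log|w−a|.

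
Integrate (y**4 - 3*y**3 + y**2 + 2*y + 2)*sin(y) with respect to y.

-y**4*cos(y) + 4*y**3*sin(y) + 3*y**3*cos(y) - 9*y**2*sin(y) + 11*y**2*cos(y) - 22*y*sin(y) - 20*y*cos(y) + 20*sin(y) - 24*cos(y) + C

Use integration by parts with u = y**4 - 3*y**3 + y**2 + 2*y + 2, dv = sin(y) dy, so v = -cos(y).
Apply parts 4 times (tabular method): alternate signs, differentiate u down to 0, integrate dv up.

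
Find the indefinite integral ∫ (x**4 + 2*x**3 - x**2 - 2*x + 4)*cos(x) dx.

x**4*sin(x) + 2*x**3*sin(x) + 4*x**3*cos(x) - 13*x**2*sin(x) + 6*x**2*cos(x) - 14*x*sin(x) - 26*x*cos(x) + 30*sin(x) - 14*cos(x) + C

Use integration by parts with u = x**4 + 2*x**3 - x**2 - 2*x + 4, dv = cos(x) dx, so v = sin(x).
Apply parts 4 times (tabular method): alternate signs, differentiate u down to 0, integrate dv up.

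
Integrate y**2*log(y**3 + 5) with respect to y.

Let u = y**3 + 5, so du = (3*y**2) dy.
The integral becomes (1/3)·∫ log(u) du; integrate by parts with u′=log(u), dv′=du.

y**3*log(y**3 + 5)/3 - y**3/3 + 5*log(y**3 + 5)/3 + C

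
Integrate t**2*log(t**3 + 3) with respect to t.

Let u = t**3 + 3, so du = (3*t**2) dt.
The integral becomes (1/3)·∫ log(u) du; integrate by parts with u′=log(u), dv′=du.

t**3*log(t**3 + 3)/3 - t**3/3 + log(t**3 + 3) + C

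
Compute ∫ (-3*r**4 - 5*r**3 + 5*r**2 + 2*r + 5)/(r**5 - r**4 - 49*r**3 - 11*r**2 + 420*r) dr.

Factor the denominator: r*(r - 7)*(r - 3)*(r + 4)*(r + 5).
Partial-fraction decomposition: -113/(48*(r + 5)) + 53/(44*(r + 4)) + 23/(48*(r - 3)) - 4327/(1848*(r - 7)) + 1/(84*r).
Integrate each term: A/(r−a) contributes A·log|r−a|.

log(r)/84 - 4327*log(r - 7)/1848 + 23*log(r - 3)/48 + 53*log(r + 4)/44 - 113*log(r + 5)/48 + C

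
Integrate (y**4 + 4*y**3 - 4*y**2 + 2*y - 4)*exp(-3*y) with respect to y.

Use integration by parts with u = y**4 + 4*y**3 - 4*y**2 + 2*y - 4, dv = exp(-3*y) dy, so v = -exp(-3*y)/3.
Apply parts 4 times (tabular method): alternate signs, differentiate u down to 0, integrate dv up.

(-27*y**4 - 144*y**3 - 36*y**2 - 78*y + 82)*exp(-3*y)/81 + C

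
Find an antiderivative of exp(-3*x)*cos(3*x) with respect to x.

Let I denote the integral. Integrate by parts with u = cos(3*x), dv = exp(-3*x) dx, so v = -exp(-3*x)/3: I = -exp(-3*x)*cos(3*x)/3 − ∫ exp(-3*x)*sin(3*x) dx.
Apply parts again with u = sin(3*x), dv = exp(-3*x) dx: ∫ exp(-3*x)*sin(3*x) dx = -exp(-3*x)*sin(3*x)/3 + I. Substituting back brings back I: I = exp(-3*x)*sin(3*x)/3 - exp(-3*x)*cos(3*x)/3 − I.
Solving for I: (1 + 1)·I equals the remaining terms, so I = (1/2)·(exp(-3*x)*sin(3*x)/3 - exp(-3*x)*cos(3*x)/3).

exp(-3*x)*sin(3*x)/6 - exp(-3*x)*cos(3*x)/6 + C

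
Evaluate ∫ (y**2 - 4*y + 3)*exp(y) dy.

(y**2 - 6*y + 9)*exp(y) + C

Use integration by parts with u = y**2 - 4*y + 3, dv = exp(y) dy, so v = exp(y).
Apply parts 2 times (tabular method): alternate signs, differentiate u down to 0, integrate dv up.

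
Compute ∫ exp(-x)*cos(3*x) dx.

3*exp(-x)*sin(3*x)/10 - exp(-x)*cos(3*x)/10 + C

Let I denote the integral. Integrate by parts with u = cos(3*x), dv = exp(-x) dx, so v = -exp(-x): I = -exp(-x)*cos(3*x) − 3·∫ exp(-x)*sin(3*x) dx.
Apply parts again with u = sin(3*x), dv = exp(-x) dx: ∫ exp(-x)*sin(3*x) dx = -exp(-x)*sin(3*x) + 3·I. Substituting back brings back I: I = 3*exp(-x)*sin(3*x) - exp(-x)*cos(3*x) − 9·I.
Solving for I: (1 + 9)·I equals the remaining terms, so I = (1/10)·(3*exp(-x)*sin(3*x) - exp(-x)*cos(3*x)).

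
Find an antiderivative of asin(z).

z*asin(z) + sqrt(-z**2 + 1) + C

Use integration by parts with u = arcsin(z), dv = dz.
Then du = 1/sqrt(-z**2 + 1) dz.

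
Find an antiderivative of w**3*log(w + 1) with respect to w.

w**4*log(w + 1)/4 - w**4/16 + w**3/12 - w**2/8 + w/4 - log(w + 1)/4 + C

Use integration by parts with u = log(w + 1), dv = w**3 dw.
Then du = 1/(w + 1) dw and v = w**4/4.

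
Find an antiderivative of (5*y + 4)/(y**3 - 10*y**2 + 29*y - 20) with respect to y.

Factor the denominator: (y - 5)*(y - 4)*(y - 1).
Partial-fraction decomposition: 3/(4*(y - 1)) - 8/(y - 4) + 29/(4*(y - 5)).
Integrate each term: A/(y−a) contributes A·log|y−a|.

29*log(y - 5)/4 - 8*log(y - 4) + 3*log(y - 1)/4 + C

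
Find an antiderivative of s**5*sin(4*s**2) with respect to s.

-s**4*cos(4*s**2)/8 + s**2*sin(4*s**2)/16 + cos(4*s**2)/64 + C

Let u = s², du = 2s ds; rewrite as (1/2)∫ u^2·sin(4u) du.
Now integrate by parts 2 times.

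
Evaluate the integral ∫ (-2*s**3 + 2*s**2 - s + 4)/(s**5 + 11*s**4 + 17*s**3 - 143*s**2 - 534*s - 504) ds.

-16*log(s - 4)/539 - log(s + 2) + 99*log(s + 3)/784 + 159*log(s + 7)/176 - 79/(28*s + 84) + C

Factor the denominator: (s - 4)*(s + 2)*(s + 3)**2*(s + 7).
Partial-fraction decomposition: 159/(176*(s + 7)) + 99/(784*(s + 3)) + 79/(28*(s + 3)**2) - 1/(s + 2) - 16/(539*(s - 4)).
Integrate each term; A/(s−a) gives A·log|s−a|; A/(s−a)² gives −A/(s−a).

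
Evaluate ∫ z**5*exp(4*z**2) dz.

Let u = z², du = 2z dz; rewrite as (1/2)∫ u^2·exp(4u) du.
Now integrate by parts 2 times.

(8*z**4 - 4*z**2 + 1)*exp(4*z**2)/64 + C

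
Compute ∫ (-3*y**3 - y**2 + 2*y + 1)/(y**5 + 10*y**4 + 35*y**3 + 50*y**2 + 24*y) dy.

log(y)/24 - log(y + 1)/6 + 17*log(y + 2)/4 - 67*log(y + 3)/6 + 169*log(y + 4)/24 + C

Factor the denominator: y*(y + 1)*(y + 2)*(y + 3)*(y + 4).
Partial-fraction decomposition: 169/(24*(y + 4)) - 67/(6*(y + 3)) + 17/(4*(y + 2)) - 1/(6*(y + 1)) + 1/(24*y).
Integrate each term: A/(y−a) contributes A·log|y−a|.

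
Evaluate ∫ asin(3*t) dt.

t*asin(3*t) + sqrt(-9*t**2 + 1)/3 + C

Use integration by parts with u = arcsin(3*t), dv = dt.
Then du = 3/sqrt(-9*t**2 + 1) dt.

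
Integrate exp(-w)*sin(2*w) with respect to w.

-exp(-w)*sin(2*w)/5 - 2*exp(-w)*cos(2*w)/5 + C

Let I denote the integral. Integrate by parts with u = sin(2*w), dv = exp(-w) dw, so v = -exp(-w): I = -exp(-w)*sin(2*w) + 2·∫ exp(-w)*cos(2*w) dw.
Apply parts again with u = cos(2*w), dv = exp(-w) dw: ∫ exp(-w)*cos(2*w) dw = -exp(-w)*cos(2*w) − 2·I. Substituting back brings back I: I = -exp(-w)*sin(2*w) - 2*exp(-w)*cos(2*w) − 4·I.
Solving for I: (1 + 4)·I equals the remaining terms, so I = (1/5)·(-exp(-w)*sin(2*w) - 2*exp(-w)*cos(2*w)).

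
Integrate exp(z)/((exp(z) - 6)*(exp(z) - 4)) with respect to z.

log(exp(z) - 6)/2 - log(exp(z) - 4)/2 + C

Let u = e^z, du = e^z dz.
The integral becomes ∫ du/((u-4)(u-6)); decompose into partial fractions.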